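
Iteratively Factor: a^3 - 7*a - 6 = (a + 2)*(a^2 - 2*a - 3) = (a - 3)*(a + 2)*(a + 1)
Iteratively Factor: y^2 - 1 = (y + 1)*(y - 1)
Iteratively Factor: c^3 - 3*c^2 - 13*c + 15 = (c + 3)*(c^2 - 6*c + 5) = (c - 5)*(c + 3)*(c - 1)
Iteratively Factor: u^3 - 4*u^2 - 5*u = (u + 1)*(u^2 - 5*u) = (u - 5)*(u + 1)*(u)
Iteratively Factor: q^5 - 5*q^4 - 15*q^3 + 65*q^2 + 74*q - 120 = (q - 4)*(q^4 - q^3 - 19*q^2 - 11*q + 30) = (q - 5)*(q - 4)*(q^3 + 4*q^2 + q - 6) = (q - 5)*(q - 4)*(q + 3)*(q^2 + q - 2) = (q - 5)*(q - 4)*(q + 2)*(q + 3)*(q - 1)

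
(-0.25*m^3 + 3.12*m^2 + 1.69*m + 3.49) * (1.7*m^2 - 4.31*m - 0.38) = -0.425*m^5 + 6.3815*m^4 - 10.4792*m^3 - 2.5365*m^2 - 15.6841*m - 1.3262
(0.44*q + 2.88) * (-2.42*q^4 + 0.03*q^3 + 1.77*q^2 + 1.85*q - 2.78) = -1.0648*q^5 - 6.9564*q^4 + 0.8652*q^3 + 5.9116*q^2 + 4.1048*q - 8.0064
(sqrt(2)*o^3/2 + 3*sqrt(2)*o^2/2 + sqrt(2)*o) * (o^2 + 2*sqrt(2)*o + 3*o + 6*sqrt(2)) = sqrt(2)*o^5/2 + 2*o^4 + 3*sqrt(2)*o^4 + 11*sqrt(2)*o^3/2 + 12*o^3 + 3*sqrt(2)*o^2 + 22*o^2 + 12*o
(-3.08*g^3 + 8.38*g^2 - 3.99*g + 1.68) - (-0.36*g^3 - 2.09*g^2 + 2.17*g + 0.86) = -2.72*g^3 + 10.47*g^2 - 6.16*g + 0.82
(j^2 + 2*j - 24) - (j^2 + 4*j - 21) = -2*j - 3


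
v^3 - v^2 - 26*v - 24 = (v - 6)*(v + 1)*(v + 4)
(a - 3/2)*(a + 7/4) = a^2 + a/4 - 21/8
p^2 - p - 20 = (p - 5)*(p + 4)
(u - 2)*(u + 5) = u^2 + 3*u - 10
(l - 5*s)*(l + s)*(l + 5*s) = l^3 + l^2*s - 25*l*s^2 - 25*s^3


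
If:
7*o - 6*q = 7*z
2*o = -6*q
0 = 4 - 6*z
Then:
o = 14/27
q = -14/81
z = 2/3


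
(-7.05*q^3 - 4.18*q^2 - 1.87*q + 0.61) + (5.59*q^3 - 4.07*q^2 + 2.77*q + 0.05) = -1.46*q^3 - 8.25*q^2 + 0.9*q + 0.66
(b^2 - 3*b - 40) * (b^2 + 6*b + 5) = b^4 + 3*b^3 - 53*b^2 - 255*b - 200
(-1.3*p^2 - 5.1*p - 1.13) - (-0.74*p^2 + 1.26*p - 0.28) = -0.56*p^2 - 6.36*p - 0.85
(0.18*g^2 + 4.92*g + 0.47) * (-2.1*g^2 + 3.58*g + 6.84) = -0.378*g^4 - 9.6876*g^3 + 17.8578*g^2 + 35.3354*g + 3.2148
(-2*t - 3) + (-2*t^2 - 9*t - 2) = -2*t^2 - 11*t - 5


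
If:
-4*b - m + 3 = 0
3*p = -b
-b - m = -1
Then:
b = 2/3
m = 1/3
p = -2/9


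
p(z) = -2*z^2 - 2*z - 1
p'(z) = -4*z - 2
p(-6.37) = -69.41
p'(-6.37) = 23.48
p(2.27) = -15.85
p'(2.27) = -11.08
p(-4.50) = -32.50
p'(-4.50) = 16.00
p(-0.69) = -0.57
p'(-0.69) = 0.76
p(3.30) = -29.38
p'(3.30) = -15.20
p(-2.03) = -5.18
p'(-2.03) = 6.12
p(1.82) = -11.26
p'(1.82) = -9.28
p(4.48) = -50.10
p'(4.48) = -19.92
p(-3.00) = -13.00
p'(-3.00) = 10.00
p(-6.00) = -61.00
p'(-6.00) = 22.00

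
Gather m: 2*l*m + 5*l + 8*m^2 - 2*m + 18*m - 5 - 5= 5*l + 8*m^2 + m*(2*l + 16) - 10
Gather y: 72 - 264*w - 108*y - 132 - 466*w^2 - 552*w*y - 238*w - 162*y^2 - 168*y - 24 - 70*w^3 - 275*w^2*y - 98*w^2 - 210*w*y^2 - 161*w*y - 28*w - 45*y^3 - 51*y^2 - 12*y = -70*w^3 - 564*w^2 - 530*w - 45*y^3 + y^2*(-210*w - 213) + y*(-275*w^2 - 713*w - 288) - 84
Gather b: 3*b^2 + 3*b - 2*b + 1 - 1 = 3*b^2 + b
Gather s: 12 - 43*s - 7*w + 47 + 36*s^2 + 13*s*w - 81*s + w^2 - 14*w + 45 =36*s^2 + s*(13*w - 124) + w^2 - 21*w + 104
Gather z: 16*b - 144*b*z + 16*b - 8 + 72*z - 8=32*b + z*(72 - 144*b) - 16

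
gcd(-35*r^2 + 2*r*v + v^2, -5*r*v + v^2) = 5*r - v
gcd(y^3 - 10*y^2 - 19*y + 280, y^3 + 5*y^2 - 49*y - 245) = y^2 - 2*y - 35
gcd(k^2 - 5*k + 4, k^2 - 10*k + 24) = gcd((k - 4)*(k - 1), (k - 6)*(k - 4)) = k - 4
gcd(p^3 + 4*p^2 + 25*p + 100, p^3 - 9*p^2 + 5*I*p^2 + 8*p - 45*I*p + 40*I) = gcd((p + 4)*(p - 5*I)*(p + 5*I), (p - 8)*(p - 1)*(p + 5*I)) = p + 5*I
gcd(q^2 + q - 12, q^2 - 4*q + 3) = q - 3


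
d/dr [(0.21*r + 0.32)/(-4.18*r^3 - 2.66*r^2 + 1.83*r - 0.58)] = (1.7556*r^3 + 4.5714*r^2 + 1.7024*r - 0.7074)/(17.4724*r^6 + 22.2376*r^5 - 8.2232*r^4 - 4.8868*r^3 + 6.4345*r^2 - 2.1228*r + 0.3364)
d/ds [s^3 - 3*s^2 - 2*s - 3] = 3*s^2 - 6*s - 2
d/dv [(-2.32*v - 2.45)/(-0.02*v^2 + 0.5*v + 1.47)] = (0.0464*v^2 - 1.16*v - (0.04*v - 0.5)*(2.32*v + 2.45) - 3.4104)/(-0.02*v^2 + 0.5*v + 1.47)^2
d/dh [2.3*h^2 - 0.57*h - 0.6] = 4.6*h - 0.57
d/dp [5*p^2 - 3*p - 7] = 10*p - 3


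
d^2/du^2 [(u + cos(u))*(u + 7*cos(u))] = -8*u*cos(u) + 28*sin(u)^2 - 16*sin(u) - 12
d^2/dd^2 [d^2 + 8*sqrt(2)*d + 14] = 2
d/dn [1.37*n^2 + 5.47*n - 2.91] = 2.74*n + 5.47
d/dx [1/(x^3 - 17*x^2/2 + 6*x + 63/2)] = 4*(-3*x^2 + 17*x - 6)/(2*x^3 - 17*x^2 + 12*x + 63)^2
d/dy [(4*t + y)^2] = 8*t + 2*y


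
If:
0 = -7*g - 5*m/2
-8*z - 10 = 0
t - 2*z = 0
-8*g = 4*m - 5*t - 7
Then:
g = 55/32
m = -77/16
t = -5/2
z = -5/4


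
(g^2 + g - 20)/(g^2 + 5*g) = (g - 4)/g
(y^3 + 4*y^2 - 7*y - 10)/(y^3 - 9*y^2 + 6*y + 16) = (y + 5)/(y - 8)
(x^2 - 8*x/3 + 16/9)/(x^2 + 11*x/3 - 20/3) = (x - 4/3)/(x + 5)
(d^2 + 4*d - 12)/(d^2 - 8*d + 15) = (d^2 + 4*d - 12)/(d^2 - 8*d + 15)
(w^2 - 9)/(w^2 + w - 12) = (w + 3)/(w + 4)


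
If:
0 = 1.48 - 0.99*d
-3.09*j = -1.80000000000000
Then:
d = 1.49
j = 0.58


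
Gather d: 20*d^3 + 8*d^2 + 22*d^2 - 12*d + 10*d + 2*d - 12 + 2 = 20*d^3 + 30*d^2 - 10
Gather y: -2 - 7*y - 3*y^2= -3*y^2 - 7*y - 2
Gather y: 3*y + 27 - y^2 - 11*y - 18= -y^2 - 8*y + 9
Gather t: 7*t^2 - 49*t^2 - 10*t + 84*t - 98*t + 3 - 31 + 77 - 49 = -42*t^2 - 24*t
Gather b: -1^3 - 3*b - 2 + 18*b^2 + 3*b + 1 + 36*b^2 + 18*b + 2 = 54*b^2 + 18*b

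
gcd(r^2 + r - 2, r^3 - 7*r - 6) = r + 2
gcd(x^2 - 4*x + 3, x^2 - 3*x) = x - 3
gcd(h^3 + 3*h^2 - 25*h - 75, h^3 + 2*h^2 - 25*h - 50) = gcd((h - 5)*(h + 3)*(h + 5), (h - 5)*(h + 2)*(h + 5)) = h^2 - 25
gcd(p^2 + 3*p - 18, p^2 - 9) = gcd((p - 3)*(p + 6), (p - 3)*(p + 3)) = p - 3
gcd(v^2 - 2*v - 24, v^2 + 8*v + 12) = 1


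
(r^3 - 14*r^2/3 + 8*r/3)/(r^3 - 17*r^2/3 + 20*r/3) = (3*r - 2)/(3*r - 5)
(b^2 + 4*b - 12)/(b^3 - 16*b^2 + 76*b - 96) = (b + 6)/(b^2 - 14*b + 48)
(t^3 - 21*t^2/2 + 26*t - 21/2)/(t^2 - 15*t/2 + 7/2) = t - 3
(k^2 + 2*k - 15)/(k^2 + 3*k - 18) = (k + 5)/(k + 6)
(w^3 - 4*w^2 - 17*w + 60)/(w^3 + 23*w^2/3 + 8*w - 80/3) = 3*(w^2 - 8*w + 15)/(3*w^2 + 11*w - 20)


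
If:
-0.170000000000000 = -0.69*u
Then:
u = 0.25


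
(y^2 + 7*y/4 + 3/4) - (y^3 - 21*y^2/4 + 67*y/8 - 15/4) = -y^3 + 25*y^2/4 - 53*y/8 + 9/2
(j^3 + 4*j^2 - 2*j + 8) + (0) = j^3 + 4*j^2 - 2*j + 8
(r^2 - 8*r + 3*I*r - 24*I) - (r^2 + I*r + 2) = -8*r + 2*I*r - 2 - 24*I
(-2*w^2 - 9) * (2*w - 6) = -4*w^3 + 12*w^2 - 18*w + 54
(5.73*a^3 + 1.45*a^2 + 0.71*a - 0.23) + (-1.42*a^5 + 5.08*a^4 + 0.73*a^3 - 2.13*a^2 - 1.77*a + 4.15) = -1.42*a^5 + 5.08*a^4 + 6.46*a^3 - 0.68*a^2 - 1.06*a + 3.92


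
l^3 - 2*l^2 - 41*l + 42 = (l - 7)*(l - 1)*(l + 6)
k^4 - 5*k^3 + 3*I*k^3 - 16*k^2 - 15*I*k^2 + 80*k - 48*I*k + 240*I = (k - 5)*(k - 4)*(k + 4)*(k + 3*I)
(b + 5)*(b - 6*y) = b^2 - 6*b*y + 5*b - 30*y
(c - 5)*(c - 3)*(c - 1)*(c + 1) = c^4 - 8*c^3 + 14*c^2 + 8*c - 15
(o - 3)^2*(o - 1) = o^3 - 7*o^2 + 15*o - 9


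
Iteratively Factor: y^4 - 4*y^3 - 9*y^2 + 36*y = (y + 3)*(y^3 - 7*y^2 + 12*y) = y*(y + 3)*(y^2 - 7*y + 12) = y*(y - 3)*(y + 3)*(y - 4)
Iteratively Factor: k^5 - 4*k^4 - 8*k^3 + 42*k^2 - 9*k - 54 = (k - 3)*(k^4 - k^3 - 11*k^2 + 9*k + 18) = (k - 3)*(k - 2)*(k^3 + k^2 - 9*k - 9) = (k - 3)^2*(k - 2)*(k^2 + 4*k + 3) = (k - 3)^2*(k - 2)*(k + 3)*(k + 1)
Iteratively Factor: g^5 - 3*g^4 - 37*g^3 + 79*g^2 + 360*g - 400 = (g - 5)*(g^4 + 2*g^3 - 27*g^2 - 56*g + 80) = (g - 5)*(g + 4)*(g^3 - 2*g^2 - 19*g + 20) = (g - 5)*(g - 1)*(g + 4)*(g^2 - g - 20) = (g - 5)*(g - 1)*(g + 4)^2*(g - 5)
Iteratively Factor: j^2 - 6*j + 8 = (j - 4)*(j - 2)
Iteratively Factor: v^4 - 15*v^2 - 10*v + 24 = (v - 4)*(v^3 + 4*v^2 + v - 6) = (v - 4)*(v + 3)*(v^2 + v - 2) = (v - 4)*(v + 2)*(v + 3)*(v - 1)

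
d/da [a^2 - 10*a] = 2*a - 10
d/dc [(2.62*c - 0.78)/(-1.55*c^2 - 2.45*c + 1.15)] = (4.061*c^2 - 2.418*c + 1.102)/(2.4025*c^4 + 7.595*c^3 + 2.4375*c^2 - 5.635*c + 1.3225)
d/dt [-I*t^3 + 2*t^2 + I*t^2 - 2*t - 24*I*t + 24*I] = -3*I*t^2 + 2*t*(2 + I) - 2 - 24*I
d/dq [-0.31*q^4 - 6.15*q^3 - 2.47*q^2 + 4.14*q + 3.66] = -1.24*q^3 - 18.45*q^2 - 4.94*q + 4.14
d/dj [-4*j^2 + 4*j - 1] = 4 - 8*j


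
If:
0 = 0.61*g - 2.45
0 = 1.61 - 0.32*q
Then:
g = 4.02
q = 5.03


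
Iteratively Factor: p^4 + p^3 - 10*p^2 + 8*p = (p - 1)*(p^3 + 2*p^2 - 8*p) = (p - 1)*(p + 4)*(p^2 - 2*p) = (p - 2)*(p - 1)*(p + 4)*(p)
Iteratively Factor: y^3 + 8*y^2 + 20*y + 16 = (y + 2)*(y^2 + 6*y + 8) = (y + 2)*(y + 4)*(y + 2)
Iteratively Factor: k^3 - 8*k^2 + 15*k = (k)*(k^2 - 8*k + 15) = k*(k - 3)*(k - 5)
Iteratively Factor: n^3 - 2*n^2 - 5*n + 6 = (n - 1)*(n^2 - n - 6) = (n - 1)*(n + 2)*(n - 3)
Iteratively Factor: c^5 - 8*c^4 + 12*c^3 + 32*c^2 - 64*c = (c - 4)*(c^4 - 4*c^3 - 4*c^2 + 16*c) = (c - 4)*(c - 2)*(c^3 - 2*c^2 - 8*c) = (c - 4)^2*(c - 2)*(c^2 + 2*c) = c*(c - 4)^2*(c - 2)*(c + 2)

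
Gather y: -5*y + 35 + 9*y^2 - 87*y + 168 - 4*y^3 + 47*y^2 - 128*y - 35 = -4*y^3 + 56*y^2 - 220*y + 168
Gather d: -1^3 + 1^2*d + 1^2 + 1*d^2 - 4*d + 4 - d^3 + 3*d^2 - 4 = -d^3 + 4*d^2 - 3*d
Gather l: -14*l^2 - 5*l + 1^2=-14*l^2 - 5*l + 1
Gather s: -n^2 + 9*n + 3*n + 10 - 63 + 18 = -n^2 + 12*n - 35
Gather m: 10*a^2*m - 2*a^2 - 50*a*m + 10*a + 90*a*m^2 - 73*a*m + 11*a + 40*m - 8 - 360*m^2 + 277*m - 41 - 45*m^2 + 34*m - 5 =-2*a^2 + 21*a + m^2*(90*a - 405) + m*(10*a^2 - 123*a + 351) - 54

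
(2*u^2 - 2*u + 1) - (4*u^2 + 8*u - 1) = -2*u^2 - 10*u + 2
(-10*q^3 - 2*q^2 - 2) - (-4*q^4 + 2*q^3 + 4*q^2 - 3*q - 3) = 4*q^4 - 12*q^3 - 6*q^2 + 3*q + 1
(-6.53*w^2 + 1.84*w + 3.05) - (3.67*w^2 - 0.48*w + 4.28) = -10.2*w^2 + 2.32*w - 1.23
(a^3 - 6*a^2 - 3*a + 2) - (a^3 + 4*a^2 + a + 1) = -10*a^2 - 4*a + 1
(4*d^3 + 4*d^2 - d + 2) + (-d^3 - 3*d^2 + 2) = 3*d^3 + d^2 - d + 4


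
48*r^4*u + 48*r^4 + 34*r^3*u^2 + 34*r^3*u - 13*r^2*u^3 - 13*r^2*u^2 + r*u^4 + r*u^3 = (-8*r + u)*(-6*r + u)*(r + u)*(r*u + r)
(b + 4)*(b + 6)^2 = b^3 + 16*b^2 + 84*b + 144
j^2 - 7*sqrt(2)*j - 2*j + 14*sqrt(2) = (j - 2)*(j - 7*sqrt(2))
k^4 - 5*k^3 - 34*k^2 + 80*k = k*(k - 8)*(k - 2)*(k + 5)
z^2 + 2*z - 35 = (z - 5)*(z + 7)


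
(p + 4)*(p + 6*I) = p^2 + 4*p + 6*I*p + 24*I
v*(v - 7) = v^2 - 7*v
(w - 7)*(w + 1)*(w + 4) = w^3 - 2*w^2 - 31*w - 28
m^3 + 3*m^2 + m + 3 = (m + 3)*(m - I)*(m + I)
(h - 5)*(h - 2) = h^2 - 7*h + 10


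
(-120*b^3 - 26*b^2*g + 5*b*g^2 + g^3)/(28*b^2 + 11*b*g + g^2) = (-30*b^2 + b*g + g^2)/(7*b + g)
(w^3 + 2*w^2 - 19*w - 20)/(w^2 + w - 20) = w + 1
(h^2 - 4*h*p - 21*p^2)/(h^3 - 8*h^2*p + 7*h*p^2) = (-h - 3*p)/(h*(-h + p))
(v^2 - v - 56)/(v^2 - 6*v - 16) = (v + 7)/(v + 2)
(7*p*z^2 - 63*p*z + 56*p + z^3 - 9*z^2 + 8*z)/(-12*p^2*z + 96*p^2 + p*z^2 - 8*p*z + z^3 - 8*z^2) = (7*p*z - 7*p + z^2 - z)/(-12*p^2 + p*z + z^2)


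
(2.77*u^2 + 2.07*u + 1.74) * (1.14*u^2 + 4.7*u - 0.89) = 3.1578*u^4 + 15.3788*u^3 + 9.2473*u^2 + 6.3357*u - 1.5486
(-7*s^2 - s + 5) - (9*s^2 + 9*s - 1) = -16*s^2 - 10*s + 6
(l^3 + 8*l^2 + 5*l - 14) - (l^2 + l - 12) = l^3 + 7*l^2 + 4*l - 2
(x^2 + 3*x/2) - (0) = x^2 + 3*x/2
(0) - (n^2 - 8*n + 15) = -n^2 + 8*n - 15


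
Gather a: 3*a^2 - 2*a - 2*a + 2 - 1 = 3*a^2 - 4*a + 1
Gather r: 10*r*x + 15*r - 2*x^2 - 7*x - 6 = r*(10*x + 15) - 2*x^2 - 7*x - 6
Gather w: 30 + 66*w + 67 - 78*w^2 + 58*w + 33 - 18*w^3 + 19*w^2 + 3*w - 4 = -18*w^3 - 59*w^2 + 127*w + 126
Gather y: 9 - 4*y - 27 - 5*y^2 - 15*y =-5*y^2 - 19*y - 18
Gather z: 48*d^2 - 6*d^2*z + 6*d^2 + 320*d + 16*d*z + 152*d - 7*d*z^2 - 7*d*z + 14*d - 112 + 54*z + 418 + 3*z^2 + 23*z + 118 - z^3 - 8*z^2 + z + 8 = 54*d^2 + 486*d - z^3 + z^2*(-7*d - 5) + z*(-6*d^2 + 9*d + 78) + 432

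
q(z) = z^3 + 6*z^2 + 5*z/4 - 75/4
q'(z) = 3*z^2 + 12*z + 5/4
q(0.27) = -17.96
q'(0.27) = 4.71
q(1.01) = -10.34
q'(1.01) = 16.43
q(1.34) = -3.90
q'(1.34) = 22.72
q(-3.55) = 7.69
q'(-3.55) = -3.54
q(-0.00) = -18.75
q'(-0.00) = 1.25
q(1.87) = 11.11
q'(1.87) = 34.18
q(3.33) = 88.87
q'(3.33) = 74.48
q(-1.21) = -13.25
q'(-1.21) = -8.88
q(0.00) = -18.75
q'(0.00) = 1.25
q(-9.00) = -273.00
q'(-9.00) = 136.25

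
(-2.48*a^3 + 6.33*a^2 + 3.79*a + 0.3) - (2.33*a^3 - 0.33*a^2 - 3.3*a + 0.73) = -4.81*a^3 + 6.66*a^2 + 7.09*a - 0.43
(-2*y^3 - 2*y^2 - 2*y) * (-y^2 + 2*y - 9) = 2*y^5 - 2*y^4 + 16*y^3 + 14*y^2 + 18*y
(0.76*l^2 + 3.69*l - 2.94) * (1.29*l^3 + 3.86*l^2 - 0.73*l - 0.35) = 0.9804*l^5 + 7.6937*l^4 + 9.896*l^3 - 14.3081*l^2 + 0.8547*l + 1.029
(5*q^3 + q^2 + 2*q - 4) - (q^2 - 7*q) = 5*q^3 + 9*q - 4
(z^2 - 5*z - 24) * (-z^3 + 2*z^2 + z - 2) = -z^5 + 7*z^4 + 15*z^3 - 55*z^2 - 14*z + 48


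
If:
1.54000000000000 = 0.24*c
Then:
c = 6.42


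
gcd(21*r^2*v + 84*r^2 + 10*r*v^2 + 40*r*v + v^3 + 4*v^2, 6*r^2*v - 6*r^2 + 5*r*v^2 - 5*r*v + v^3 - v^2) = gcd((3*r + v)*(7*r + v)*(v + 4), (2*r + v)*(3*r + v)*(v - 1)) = 3*r + v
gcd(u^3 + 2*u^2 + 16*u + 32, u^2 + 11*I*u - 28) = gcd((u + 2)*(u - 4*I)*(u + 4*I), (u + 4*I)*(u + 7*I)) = u + 4*I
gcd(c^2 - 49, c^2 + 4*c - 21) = c + 7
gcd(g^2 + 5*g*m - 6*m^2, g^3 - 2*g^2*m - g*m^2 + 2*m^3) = g - m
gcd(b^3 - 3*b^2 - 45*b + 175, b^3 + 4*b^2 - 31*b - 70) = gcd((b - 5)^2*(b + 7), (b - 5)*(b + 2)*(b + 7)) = b^2 + 2*b - 35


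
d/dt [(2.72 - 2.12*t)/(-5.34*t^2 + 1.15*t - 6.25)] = (-11.3208*t^2 + 29.0496*t + 10.122)/(28.5156*t^4 - 12.282*t^3 + 68.0725*t^2 - 14.375*t + 39.0625)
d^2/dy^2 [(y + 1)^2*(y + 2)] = 6*y + 8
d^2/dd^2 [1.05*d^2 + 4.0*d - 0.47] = 2.10000000000000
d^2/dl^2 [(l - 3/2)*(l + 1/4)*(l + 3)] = 6*l + 7/2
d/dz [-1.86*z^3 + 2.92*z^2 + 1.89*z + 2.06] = -5.58*z^2 + 5.84*z + 1.89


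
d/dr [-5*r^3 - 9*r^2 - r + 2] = -15*r^2 - 18*r - 1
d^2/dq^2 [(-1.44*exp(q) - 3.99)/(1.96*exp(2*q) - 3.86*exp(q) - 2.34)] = (-5.53190399999999*exp(4*q) - 72.2064*exp(3*q) + 50.933736*exp(2*q) - 119.641692*exp(q) + 28.154412)*exp(q)/(7.529536*exp(6*q) - 44.485728*exp(5*q) + 60.641616*exp(4*q) + 48.708568*exp(3*q) - 72.398664*exp(2*q) - 63.407448*exp(q) - 12.812904)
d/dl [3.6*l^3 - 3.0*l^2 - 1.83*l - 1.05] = 10.8*l^2 - 6.0*l - 1.83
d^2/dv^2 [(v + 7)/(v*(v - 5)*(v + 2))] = 2*(3*v^5 + 33*v^4 - 149*v^3 - 21*v^2 + 630*v + 700)/(v^3*(v^6 - 9*v^5 - 3*v^4 + 153*v^3 + 30*v^2 - 900*v - 1000))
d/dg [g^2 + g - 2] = 2*g + 1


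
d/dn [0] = 0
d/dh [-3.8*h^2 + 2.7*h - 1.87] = 2.7 - 7.6*h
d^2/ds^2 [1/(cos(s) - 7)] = (sin(s)^2 - 7*cos(s) + 1)/(cos(s) - 7)^3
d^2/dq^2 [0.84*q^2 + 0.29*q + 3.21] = 1.68000000000000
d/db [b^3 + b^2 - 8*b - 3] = 3*b^2 + 2*b - 8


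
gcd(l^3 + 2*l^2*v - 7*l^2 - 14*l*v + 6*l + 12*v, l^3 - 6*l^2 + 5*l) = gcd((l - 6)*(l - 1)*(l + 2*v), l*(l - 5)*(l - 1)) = l - 1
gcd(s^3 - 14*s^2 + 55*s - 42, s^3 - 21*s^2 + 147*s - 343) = s - 7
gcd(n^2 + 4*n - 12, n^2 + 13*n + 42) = n + 6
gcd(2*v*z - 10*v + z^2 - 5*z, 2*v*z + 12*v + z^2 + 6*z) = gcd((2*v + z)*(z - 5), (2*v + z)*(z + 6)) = 2*v + z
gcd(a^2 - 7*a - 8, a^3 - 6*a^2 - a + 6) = a + 1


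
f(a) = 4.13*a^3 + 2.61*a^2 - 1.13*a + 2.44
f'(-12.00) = 1720.39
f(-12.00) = -6744.80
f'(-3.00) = 94.72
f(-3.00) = -82.19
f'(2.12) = 65.62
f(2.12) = 51.13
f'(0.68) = 8.15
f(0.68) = 4.18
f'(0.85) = 12.26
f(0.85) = 5.90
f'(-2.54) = 65.55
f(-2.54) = -45.53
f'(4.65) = 291.05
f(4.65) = 468.87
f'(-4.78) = 257.01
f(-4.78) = -383.58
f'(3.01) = 126.84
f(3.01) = 135.31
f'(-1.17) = 9.72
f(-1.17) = 0.72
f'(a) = 12.39*a^2 + 5.22*a - 1.13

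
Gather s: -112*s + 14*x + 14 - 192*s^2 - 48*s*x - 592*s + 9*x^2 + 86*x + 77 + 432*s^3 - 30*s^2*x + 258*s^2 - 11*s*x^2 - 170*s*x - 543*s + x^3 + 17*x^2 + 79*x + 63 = 432*s^3 + s^2*(66 - 30*x) + s*(-11*x^2 - 218*x - 1247) + x^3 + 26*x^2 + 179*x + 154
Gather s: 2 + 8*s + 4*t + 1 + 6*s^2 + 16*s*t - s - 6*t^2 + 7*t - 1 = 6*s^2 + s*(16*t + 7) - 6*t^2 + 11*t + 2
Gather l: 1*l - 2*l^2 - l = -2*l^2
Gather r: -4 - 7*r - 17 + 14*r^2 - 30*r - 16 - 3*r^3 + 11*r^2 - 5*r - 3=-3*r^3 + 25*r^2 - 42*r - 40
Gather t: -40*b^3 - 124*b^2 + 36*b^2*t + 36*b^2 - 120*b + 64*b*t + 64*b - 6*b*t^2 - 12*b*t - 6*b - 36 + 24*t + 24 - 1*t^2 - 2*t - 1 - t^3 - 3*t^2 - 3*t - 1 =-40*b^3 - 88*b^2 - 62*b - t^3 + t^2*(-6*b - 4) + t*(36*b^2 + 52*b + 19) - 14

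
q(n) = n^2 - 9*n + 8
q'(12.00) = 15.00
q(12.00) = 44.00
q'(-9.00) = -27.00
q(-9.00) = 170.00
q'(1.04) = -6.92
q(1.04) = -0.28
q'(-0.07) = -9.14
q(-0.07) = 8.63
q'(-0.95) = -10.90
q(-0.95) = 17.45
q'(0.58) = -7.84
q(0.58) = 3.12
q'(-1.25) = -11.50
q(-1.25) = 20.81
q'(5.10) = 1.20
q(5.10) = -11.89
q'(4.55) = 0.10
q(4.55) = -12.25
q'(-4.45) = -17.90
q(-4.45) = 67.85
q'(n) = 2*n - 9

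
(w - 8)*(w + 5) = w^2 - 3*w - 40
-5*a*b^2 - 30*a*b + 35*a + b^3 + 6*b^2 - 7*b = (-5*a + b)*(b - 1)*(b + 7)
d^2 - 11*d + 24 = (d - 8)*(d - 3)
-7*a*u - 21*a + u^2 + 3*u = (-7*a + u)*(u + 3)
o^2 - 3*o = o*(o - 3)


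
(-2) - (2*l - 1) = -2*l - 1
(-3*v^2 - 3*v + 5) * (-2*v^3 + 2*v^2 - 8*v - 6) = 6*v^5 + 8*v^3 + 52*v^2 - 22*v - 30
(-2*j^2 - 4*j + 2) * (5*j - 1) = -10*j^3 - 18*j^2 + 14*j - 2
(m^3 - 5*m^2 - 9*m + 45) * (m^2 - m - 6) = m^5 - 6*m^4 - 10*m^3 + 84*m^2 + 9*m - 270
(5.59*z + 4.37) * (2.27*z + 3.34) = 12.6893*z^2 + 28.5905*z + 14.5958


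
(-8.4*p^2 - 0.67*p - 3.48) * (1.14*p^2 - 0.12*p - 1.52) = -9.576*p^4 + 0.2442*p^3 + 8.8812*p^2 + 1.436*p + 5.2896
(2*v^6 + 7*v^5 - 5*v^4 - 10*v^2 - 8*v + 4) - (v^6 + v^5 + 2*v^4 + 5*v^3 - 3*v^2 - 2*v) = v^6 + 6*v^5 - 7*v^4 - 5*v^3 - 7*v^2 - 6*v + 4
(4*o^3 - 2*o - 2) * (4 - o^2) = -4*o^5 + 18*o^3 + 2*o^2 - 8*o - 8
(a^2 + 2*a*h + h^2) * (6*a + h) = 6*a^3 + 13*a^2*h + 8*a*h^2 + h^3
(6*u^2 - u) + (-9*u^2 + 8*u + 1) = -3*u^2 + 7*u + 1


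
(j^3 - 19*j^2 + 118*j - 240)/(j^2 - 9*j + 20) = (j^2 - 14*j + 48)/(j - 4)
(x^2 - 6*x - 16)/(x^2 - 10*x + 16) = (x + 2)/(x - 2)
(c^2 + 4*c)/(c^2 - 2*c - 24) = c/(c - 6)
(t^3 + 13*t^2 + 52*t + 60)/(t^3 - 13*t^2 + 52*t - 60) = (t^3 + 13*t^2 + 52*t + 60)/(t^3 - 13*t^2 + 52*t - 60)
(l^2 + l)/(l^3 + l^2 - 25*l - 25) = l/(l^2 - 25)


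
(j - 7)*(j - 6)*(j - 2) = j^3 - 15*j^2 + 68*j - 84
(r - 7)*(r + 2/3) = r^2 - 19*r/3 - 14/3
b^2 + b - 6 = (b - 2)*(b + 3)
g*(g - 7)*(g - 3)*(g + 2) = g^4 - 8*g^3 + g^2 + 42*g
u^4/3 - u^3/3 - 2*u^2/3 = u^2*(u/3 + 1/3)*(u - 2)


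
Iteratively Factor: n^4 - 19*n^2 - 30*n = (n + 2)*(n^3 - 2*n^2 - 15*n) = (n + 2)*(n + 3)*(n^2 - 5*n) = (n - 5)*(n + 2)*(n + 3)*(n)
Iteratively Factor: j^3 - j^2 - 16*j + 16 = (j + 4)*(j^2 - 5*j + 4) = (j - 4)*(j + 4)*(j - 1)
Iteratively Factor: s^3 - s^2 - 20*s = (s)*(s^2 - s - 20) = s*(s + 4)*(s - 5)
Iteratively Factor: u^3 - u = (u - 1)*(u^2 + u) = (u - 1)*(u + 1)*(u)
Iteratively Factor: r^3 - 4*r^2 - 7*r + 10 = (r - 5)*(r^2 + r - 2) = (r - 5)*(r + 2)*(r - 1)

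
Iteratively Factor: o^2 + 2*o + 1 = (o + 1)*(o + 1)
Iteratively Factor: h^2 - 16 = (h - 4)*(h + 4)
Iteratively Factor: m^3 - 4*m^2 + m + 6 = (m - 2)*(m^2 - 2*m - 3) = (m - 3)*(m - 2)*(m + 1)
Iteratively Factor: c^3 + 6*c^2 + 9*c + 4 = (c + 1)*(c^2 + 5*c + 4) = (c + 1)*(c + 4)*(c + 1)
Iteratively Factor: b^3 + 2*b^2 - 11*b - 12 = (b + 1)*(b^2 + b - 12) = (b - 3)*(b + 1)*(b + 4)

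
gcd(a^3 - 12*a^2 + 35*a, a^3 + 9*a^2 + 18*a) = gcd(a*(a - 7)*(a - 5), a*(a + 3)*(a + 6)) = a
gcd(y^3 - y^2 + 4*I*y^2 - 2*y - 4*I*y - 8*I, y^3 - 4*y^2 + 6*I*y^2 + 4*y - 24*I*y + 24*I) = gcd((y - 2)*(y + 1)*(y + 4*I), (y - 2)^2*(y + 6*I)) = y - 2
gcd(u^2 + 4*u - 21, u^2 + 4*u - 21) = u^2 + 4*u - 21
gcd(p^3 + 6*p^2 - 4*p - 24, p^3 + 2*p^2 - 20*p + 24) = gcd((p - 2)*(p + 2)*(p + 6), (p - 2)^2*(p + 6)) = p^2 + 4*p - 12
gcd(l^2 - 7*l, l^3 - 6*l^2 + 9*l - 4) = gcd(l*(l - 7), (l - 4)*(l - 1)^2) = 1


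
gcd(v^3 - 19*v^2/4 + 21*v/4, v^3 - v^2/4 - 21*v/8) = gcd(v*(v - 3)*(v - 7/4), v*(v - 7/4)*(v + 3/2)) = v^2 - 7*v/4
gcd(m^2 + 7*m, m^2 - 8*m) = m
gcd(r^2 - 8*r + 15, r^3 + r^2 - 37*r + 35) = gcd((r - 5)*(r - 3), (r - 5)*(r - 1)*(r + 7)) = r - 5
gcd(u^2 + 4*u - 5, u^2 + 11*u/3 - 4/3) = 1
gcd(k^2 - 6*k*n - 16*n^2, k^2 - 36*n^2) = 1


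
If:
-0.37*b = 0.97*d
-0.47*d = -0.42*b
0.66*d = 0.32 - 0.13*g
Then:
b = 0.00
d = 0.00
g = 2.46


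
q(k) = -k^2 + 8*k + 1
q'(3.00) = 2.00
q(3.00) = 16.00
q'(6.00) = -4.00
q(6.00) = 13.00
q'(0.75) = 6.50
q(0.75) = 6.44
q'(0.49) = 7.02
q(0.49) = 4.68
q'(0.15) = 7.70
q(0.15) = 2.18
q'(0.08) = 7.84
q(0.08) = 1.63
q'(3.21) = 1.58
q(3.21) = 16.38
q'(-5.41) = 18.82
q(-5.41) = -71.55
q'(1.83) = 4.34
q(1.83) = 12.29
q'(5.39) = -2.78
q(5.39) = 15.07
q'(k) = 8 - 2*k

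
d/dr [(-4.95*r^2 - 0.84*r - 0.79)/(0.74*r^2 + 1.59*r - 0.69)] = (-7.2489*r^2 + 8.0002*r + 1.8357)/(0.5476*r^4 + 2.3532*r^3 + 1.5069*r^2 - 2.1942*r + 0.4761)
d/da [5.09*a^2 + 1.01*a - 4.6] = 10.18*a + 1.01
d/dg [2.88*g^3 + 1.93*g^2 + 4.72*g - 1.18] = 8.64*g^2 + 3.86*g + 4.72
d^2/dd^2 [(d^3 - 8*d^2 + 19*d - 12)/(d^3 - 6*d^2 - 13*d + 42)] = 4*(-d^6 + 48*d^5 - 489*d^4 + 2452*d^3 - 6651*d^2 + 9180*d - 4395)/(d^9 - 18*d^8 + 69*d^7 + 378*d^6 - 2409*d^5 - 1782*d^4 + 22751*d^3 - 10458*d^2 - 68796*d + 74088)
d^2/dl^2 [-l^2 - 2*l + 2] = -2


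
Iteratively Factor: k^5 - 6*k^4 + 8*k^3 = (k - 2)*(k^4 - 4*k^3) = k*(k - 2)*(k^3 - 4*k^2) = k^2*(k - 2)*(k^2 - 4*k) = k^2*(k - 4)*(k - 2)*(k)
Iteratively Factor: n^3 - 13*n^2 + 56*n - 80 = (n - 5)*(n^2 - 8*n + 16) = (n - 5)*(n - 4)*(n - 4)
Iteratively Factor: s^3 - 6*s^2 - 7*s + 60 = (s + 3)*(s^2 - 9*s + 20) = (s - 4)*(s + 3)*(s - 5)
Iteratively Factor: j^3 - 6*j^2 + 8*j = (j - 4)*(j^2 - 2*j) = j*(j - 4)*(j - 2)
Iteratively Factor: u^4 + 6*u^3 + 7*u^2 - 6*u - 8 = (u + 4)*(u^3 + 2*u^2 - u - 2) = (u - 1)*(u + 4)*(u^2 + 3*u + 2) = (u - 1)*(u + 2)*(u + 4)*(u + 1)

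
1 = 1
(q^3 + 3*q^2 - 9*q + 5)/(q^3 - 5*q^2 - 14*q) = (-q^3 - 3*q^2 + 9*q - 5)/(q*(-q^2 + 5*q + 14))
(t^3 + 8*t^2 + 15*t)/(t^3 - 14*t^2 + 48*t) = (t^2 + 8*t + 15)/(t^2 - 14*t + 48)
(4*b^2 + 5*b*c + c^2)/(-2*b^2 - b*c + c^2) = (-4*b - c)/(2*b - c)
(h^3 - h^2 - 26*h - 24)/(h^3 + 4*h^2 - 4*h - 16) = (h^2 - 5*h - 6)/(h^2 - 4)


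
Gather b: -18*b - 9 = -18*b - 9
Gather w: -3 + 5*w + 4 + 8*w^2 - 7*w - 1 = 8*w^2 - 2*w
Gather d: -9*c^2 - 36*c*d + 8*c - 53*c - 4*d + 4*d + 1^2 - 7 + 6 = -9*c^2 - 36*c*d - 45*c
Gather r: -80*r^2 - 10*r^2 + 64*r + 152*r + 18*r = -90*r^2 + 234*r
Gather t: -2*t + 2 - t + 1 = 3 - 3*t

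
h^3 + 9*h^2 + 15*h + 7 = (h + 1)^2*(h + 7)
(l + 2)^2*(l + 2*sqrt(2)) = l^3 + 2*sqrt(2)*l^2 + 4*l^2 + 4*l + 8*sqrt(2)*l + 8*sqrt(2)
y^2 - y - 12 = (y - 4)*(y + 3)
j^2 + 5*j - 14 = (j - 2)*(j + 7)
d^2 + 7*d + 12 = (d + 3)*(d + 4)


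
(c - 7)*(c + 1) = c^2 - 6*c - 7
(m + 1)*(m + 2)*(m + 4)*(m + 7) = m^4 + 14*m^3 + 63*m^2 + 106*m + 56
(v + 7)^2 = v^2 + 14*v + 49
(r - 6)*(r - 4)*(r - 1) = r^3 - 11*r^2 + 34*r - 24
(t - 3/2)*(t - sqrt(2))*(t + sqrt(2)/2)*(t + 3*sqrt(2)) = t^4 - 3*t^3/2 + 5*sqrt(2)*t^3/2 - 15*sqrt(2)*t^2/4 - 4*t^2 - 3*sqrt(2)*t + 6*t + 9*sqrt(2)/2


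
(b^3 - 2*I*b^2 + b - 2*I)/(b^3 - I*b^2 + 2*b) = (b - I)/b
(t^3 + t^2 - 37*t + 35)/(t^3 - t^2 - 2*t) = (-t^3 - t^2 + 37*t - 35)/(t*(-t^2 + t + 2))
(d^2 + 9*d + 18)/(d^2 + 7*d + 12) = (d + 6)/(d + 4)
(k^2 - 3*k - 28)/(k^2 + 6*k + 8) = (k - 7)/(k + 2)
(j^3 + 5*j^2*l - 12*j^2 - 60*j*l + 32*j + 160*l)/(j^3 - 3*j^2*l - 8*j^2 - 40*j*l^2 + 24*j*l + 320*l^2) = (j - 4)/(j - 8*l)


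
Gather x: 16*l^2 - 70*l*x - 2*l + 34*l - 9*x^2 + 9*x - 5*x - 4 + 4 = 16*l^2 + 32*l - 9*x^2 + x*(4 - 70*l)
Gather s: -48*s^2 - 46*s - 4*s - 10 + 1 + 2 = -48*s^2 - 50*s - 7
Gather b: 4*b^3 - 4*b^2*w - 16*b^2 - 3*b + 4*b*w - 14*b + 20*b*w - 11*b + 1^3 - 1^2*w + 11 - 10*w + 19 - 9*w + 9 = 4*b^3 + b^2*(-4*w - 16) + b*(24*w - 28) - 20*w + 40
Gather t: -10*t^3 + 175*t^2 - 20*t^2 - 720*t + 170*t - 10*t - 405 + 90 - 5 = -10*t^3 + 155*t^2 - 560*t - 320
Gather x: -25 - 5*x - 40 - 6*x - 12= -11*x - 77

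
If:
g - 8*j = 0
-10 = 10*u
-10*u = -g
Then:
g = -10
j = -5/4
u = -1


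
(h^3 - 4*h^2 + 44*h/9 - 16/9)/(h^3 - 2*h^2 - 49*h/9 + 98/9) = (9*h^2 - 18*h + 8)/(9*h^2 - 49)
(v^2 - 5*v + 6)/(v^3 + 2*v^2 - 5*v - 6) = (v - 3)/(v^2 + 4*v + 3)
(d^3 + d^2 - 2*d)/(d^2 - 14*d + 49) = d*(d^2 + d - 2)/(d^2 - 14*d + 49)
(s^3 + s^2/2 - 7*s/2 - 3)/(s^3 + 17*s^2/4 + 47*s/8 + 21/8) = 4*(s - 2)/(4*s + 7)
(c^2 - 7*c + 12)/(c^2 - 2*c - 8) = (c - 3)/(c + 2)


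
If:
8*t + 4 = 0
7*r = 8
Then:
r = 8/7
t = -1/2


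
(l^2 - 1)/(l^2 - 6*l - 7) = (l - 1)/(l - 7)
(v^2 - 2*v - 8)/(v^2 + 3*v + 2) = (v - 4)/(v + 1)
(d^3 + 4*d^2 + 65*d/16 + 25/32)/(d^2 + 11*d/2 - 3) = (32*d^3 + 128*d^2 + 130*d + 25)/(16*(2*d^2 + 11*d - 6))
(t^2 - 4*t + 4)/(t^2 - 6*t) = (t^2 - 4*t + 4)/(t*(t - 6))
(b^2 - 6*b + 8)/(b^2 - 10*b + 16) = (b - 4)/(b - 8)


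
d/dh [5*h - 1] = 5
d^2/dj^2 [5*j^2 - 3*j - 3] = 10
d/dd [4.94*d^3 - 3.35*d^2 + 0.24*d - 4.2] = 14.82*d^2 - 6.7*d + 0.24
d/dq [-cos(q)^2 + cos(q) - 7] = -sin(q) + sin(2*q)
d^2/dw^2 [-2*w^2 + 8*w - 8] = -4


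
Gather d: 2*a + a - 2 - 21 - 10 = 3*a - 33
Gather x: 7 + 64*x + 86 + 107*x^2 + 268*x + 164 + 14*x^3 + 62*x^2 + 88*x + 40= 14*x^3 + 169*x^2 + 420*x + 297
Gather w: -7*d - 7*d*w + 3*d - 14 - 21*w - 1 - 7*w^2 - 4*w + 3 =-4*d - 7*w^2 + w*(-7*d - 25) - 12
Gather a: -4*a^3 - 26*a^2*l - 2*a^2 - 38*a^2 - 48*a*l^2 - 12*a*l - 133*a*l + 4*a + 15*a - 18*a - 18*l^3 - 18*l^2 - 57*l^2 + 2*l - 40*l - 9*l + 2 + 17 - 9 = -4*a^3 + a^2*(-26*l - 40) + a*(-48*l^2 - 145*l + 1) - 18*l^3 - 75*l^2 - 47*l + 10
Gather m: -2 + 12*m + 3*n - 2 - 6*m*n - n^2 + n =m*(12 - 6*n) - n^2 + 4*n - 4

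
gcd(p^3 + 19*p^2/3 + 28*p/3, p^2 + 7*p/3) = p^2 + 7*p/3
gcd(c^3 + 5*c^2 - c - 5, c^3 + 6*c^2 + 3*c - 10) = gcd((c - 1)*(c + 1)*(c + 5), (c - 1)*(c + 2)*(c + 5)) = c^2 + 4*c - 5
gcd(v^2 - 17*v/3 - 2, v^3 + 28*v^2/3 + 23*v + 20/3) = v + 1/3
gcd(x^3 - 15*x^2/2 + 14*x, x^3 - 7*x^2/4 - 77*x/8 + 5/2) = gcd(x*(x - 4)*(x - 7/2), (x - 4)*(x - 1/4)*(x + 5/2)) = x - 4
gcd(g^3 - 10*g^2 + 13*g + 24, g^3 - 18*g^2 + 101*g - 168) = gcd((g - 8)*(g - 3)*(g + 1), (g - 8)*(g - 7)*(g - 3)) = g^2 - 11*g + 24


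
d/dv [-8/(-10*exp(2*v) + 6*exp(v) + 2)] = (12 - 40*exp(v))*exp(v)/(-5*exp(2*v) + 3*exp(v) + 1)^2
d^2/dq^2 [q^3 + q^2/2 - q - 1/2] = 6*q + 1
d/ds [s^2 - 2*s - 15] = 2*s - 2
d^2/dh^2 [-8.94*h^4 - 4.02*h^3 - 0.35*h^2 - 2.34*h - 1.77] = -107.28*h^2 - 24.12*h - 0.7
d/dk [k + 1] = 1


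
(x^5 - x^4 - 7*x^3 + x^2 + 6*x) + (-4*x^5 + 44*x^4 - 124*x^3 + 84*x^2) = -3*x^5 + 43*x^4 - 131*x^3 + 85*x^2 + 6*x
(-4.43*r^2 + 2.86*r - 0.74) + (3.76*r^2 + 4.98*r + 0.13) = -0.67*r^2 + 7.84*r - 0.61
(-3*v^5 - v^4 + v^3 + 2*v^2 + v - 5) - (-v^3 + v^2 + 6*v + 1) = -3*v^5 - v^4 + 2*v^3 + v^2 - 5*v - 6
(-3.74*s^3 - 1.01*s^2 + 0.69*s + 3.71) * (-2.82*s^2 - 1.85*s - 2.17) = 10.5468*s^5 + 9.7672*s^4 + 8.0385*s^3 - 9.547*s^2 - 8.3608*s - 8.0507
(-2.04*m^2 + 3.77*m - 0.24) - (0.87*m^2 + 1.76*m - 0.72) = -2.91*m^2 + 2.01*m + 0.48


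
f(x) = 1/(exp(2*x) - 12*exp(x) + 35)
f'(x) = (-2*exp(2*x) + 12*exp(x))/(exp(2*x) - 12*exp(x) + 35)^2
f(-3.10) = 0.03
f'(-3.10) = 0.00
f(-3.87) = 0.03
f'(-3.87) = 0.00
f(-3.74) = 0.03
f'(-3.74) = 0.00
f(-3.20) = 0.03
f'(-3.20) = 0.00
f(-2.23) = 0.03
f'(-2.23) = 0.00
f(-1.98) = 0.03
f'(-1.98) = 0.00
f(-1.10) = 0.03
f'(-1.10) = 0.00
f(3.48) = 0.00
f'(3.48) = -0.00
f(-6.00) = 0.03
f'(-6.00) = 0.00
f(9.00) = 0.00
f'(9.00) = 0.00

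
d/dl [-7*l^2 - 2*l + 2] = -14*l - 2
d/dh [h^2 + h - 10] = 2*h + 1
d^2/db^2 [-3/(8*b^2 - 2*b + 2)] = 3*(16*b^2 - 4*b - (8*b - 1)^2 + 4)/(4*b^2 - b + 1)^3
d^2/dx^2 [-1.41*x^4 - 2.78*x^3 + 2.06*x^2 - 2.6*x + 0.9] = -16.92*x^2 - 16.68*x + 4.12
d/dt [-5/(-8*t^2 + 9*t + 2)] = 5*(9 - 16*t)/(-8*t^2 + 9*t + 2)^2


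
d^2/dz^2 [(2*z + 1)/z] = 2/z^3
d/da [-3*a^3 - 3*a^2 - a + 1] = -9*a^2 - 6*a - 1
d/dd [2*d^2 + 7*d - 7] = 4*d + 7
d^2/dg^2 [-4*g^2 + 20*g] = -8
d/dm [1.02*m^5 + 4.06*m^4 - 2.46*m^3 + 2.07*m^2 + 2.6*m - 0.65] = 5.1*m^4 + 16.24*m^3 - 7.38*m^2 + 4.14*m + 2.6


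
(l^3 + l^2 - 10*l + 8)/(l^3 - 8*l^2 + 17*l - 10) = (l + 4)/(l - 5)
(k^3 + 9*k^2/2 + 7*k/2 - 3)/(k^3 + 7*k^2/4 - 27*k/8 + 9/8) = 4*(k + 2)/(4*k - 3)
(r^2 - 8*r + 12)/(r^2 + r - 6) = (r - 6)/(r + 3)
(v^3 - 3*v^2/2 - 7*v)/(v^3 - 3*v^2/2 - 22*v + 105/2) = v*(v + 2)/(v^2 + 2*v - 15)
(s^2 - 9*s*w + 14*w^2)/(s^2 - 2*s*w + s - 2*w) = (s - 7*w)/(s + 1)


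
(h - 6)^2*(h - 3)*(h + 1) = h^4 - 14*h^3 + 57*h^2 - 36*h - 108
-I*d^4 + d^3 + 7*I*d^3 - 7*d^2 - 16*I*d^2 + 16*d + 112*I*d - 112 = (d - 7)*(d - 4*I)*(d + 4*I)*(-I*d + 1)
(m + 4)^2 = m^2 + 8*m + 16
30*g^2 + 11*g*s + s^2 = (5*g + s)*(6*g + s)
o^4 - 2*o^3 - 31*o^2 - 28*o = o*(o - 7)*(o + 1)*(o + 4)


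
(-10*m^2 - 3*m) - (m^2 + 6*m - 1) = -11*m^2 - 9*m + 1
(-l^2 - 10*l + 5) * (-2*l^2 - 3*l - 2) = 2*l^4 + 23*l^3 + 22*l^2 + 5*l - 10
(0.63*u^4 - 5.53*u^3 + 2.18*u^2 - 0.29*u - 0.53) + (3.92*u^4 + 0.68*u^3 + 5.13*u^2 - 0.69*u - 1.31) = 4.55*u^4 - 4.85*u^3 + 7.31*u^2 - 0.98*u - 1.84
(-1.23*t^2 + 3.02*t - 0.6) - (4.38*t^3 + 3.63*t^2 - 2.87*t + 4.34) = -4.38*t^3 - 4.86*t^2 + 5.89*t - 4.94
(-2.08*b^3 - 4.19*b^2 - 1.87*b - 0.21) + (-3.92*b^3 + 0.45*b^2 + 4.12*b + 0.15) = -6.0*b^3 - 3.74*b^2 + 2.25*b - 0.06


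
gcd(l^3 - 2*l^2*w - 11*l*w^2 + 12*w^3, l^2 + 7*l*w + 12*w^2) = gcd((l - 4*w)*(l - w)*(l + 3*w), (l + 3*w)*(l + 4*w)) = l + 3*w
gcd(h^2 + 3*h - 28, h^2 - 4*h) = h - 4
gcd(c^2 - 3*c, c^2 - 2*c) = c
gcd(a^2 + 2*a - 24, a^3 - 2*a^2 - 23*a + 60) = a - 4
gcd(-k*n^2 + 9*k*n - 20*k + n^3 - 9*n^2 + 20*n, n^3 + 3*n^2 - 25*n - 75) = n - 5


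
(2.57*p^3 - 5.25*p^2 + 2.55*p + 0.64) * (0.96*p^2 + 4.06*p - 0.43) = 2.4672*p^5 + 5.3942*p^4 - 19.9721*p^3 + 13.2249*p^2 + 1.5019*p - 0.2752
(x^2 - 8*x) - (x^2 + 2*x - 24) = 24 - 10*x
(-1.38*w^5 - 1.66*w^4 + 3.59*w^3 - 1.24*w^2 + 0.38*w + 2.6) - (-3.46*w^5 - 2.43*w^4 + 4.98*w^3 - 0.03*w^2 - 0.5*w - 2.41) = 2.08*w^5 + 0.77*w^4 - 1.39*w^3 - 1.21*w^2 + 0.88*w + 5.01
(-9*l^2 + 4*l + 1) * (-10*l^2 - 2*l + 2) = 90*l^4 - 22*l^3 - 36*l^2 + 6*l + 2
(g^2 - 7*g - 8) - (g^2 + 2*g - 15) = 7 - 9*g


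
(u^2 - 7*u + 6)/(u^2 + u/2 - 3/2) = 2*(u - 6)/(2*u + 3)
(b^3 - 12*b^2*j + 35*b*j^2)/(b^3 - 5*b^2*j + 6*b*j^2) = (b^2 - 12*b*j + 35*j^2)/(b^2 - 5*b*j + 6*j^2)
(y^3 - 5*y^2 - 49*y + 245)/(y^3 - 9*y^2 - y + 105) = (y + 7)/(y + 3)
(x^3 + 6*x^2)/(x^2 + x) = x*(x + 6)/(x + 1)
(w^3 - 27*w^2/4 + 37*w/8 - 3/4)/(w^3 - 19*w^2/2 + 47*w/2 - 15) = (8*w^2 - 6*w + 1)/(4*(2*w^2 - 7*w + 5))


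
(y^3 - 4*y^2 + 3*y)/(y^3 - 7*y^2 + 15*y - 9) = y/(y - 3)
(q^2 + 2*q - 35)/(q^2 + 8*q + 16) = (q^2 + 2*q - 35)/(q^2 + 8*q + 16)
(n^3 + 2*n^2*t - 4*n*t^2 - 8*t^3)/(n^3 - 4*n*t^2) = (n + 2*t)/n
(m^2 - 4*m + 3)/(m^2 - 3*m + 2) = (m - 3)/(m - 2)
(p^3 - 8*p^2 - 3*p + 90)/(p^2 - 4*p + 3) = (p^3 - 8*p^2 - 3*p + 90)/(p^2 - 4*p + 3)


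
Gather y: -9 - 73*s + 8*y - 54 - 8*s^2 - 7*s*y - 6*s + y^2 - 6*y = -8*s^2 - 79*s + y^2 + y*(2 - 7*s) - 63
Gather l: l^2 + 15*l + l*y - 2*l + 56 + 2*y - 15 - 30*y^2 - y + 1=l^2 + l*(y + 13) - 30*y^2 + y + 42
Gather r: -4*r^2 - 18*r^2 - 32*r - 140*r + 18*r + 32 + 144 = -22*r^2 - 154*r + 176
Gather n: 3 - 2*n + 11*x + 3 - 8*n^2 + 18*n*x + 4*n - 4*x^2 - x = -8*n^2 + n*(18*x + 2) - 4*x^2 + 10*x + 6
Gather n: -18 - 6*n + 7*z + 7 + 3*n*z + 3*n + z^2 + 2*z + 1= n*(3*z - 3) + z^2 + 9*z - 10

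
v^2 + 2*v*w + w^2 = (v + w)^2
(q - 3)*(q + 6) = q^2 + 3*q - 18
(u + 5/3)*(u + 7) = u^2 + 26*u/3 + 35/3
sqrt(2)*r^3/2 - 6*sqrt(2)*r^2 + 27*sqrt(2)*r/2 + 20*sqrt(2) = (r - 8)*(r - 5)*(sqrt(2)*r/2 + sqrt(2)/2)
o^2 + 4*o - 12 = (o - 2)*(o + 6)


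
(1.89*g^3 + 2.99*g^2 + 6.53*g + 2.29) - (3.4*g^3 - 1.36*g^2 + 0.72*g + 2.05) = -1.51*g^3 + 4.35*g^2 + 5.81*g + 0.24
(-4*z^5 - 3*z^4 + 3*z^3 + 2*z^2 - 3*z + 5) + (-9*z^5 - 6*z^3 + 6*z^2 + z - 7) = -13*z^5 - 3*z^4 - 3*z^3 + 8*z^2 - 2*z - 2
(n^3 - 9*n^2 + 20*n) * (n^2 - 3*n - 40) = n^5 - 12*n^4 + 7*n^3 + 300*n^2 - 800*n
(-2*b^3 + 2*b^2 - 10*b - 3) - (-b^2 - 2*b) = -2*b^3 + 3*b^2 - 8*b - 3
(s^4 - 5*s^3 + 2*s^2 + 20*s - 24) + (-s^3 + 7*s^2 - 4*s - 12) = s^4 - 6*s^3 + 9*s^2 + 16*s - 36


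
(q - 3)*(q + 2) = q^2 - q - 6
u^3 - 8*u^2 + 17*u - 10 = (u - 5)*(u - 2)*(u - 1)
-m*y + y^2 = y*(-m + y)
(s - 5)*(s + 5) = s^2 - 25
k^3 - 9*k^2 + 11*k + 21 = (k - 7)*(k - 3)*(k + 1)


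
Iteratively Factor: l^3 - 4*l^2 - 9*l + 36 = (l - 4)*(l^2 - 9) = (l - 4)*(l - 3)*(l + 3)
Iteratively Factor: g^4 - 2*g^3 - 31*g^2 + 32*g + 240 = (g - 5)*(g^3 + 3*g^2 - 16*g - 48) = (g - 5)*(g - 4)*(g^2 + 7*g + 12) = (g - 5)*(g - 4)*(g + 4)*(g + 3)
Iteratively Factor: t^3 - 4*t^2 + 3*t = (t)*(t^2 - 4*t + 3) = t*(t - 1)*(t - 3)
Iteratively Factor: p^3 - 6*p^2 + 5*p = (p - 5)*(p^2 - p) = (p - 5)*(p - 1)*(p)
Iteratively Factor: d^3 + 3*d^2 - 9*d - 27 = (d - 3)*(d^2 + 6*d + 9) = (d - 3)*(d + 3)*(d + 3)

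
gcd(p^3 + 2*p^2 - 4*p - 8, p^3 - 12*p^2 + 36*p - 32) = p - 2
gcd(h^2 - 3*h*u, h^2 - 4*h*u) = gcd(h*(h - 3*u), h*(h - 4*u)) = h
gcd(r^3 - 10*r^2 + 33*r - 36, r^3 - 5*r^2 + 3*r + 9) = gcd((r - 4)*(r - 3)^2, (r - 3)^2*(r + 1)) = r^2 - 6*r + 9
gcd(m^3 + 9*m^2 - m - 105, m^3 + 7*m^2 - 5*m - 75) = m^2 + 2*m - 15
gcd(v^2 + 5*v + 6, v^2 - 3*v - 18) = v + 3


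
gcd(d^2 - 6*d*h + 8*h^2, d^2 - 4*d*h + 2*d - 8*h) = d - 4*h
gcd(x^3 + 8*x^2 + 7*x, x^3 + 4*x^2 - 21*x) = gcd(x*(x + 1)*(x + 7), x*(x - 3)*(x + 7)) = x^2 + 7*x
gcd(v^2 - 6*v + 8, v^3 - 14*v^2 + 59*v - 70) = v - 2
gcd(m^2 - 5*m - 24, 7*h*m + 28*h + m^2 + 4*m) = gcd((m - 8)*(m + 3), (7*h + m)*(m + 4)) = 1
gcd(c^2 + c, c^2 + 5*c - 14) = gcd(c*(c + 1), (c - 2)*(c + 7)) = 1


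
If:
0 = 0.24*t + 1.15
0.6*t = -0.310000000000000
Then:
No Solution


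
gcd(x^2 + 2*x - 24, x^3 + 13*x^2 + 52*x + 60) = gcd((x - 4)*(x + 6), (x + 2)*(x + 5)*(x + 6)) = x + 6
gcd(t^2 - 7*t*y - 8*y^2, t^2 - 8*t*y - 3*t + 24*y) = -t + 8*y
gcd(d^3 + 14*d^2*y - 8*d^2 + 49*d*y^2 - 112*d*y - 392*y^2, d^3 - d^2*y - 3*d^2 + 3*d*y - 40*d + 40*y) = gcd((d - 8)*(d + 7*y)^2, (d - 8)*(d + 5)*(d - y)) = d - 8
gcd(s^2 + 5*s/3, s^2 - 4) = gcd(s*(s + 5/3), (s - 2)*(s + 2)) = 1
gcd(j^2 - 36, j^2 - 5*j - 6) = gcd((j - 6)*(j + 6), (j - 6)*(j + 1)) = j - 6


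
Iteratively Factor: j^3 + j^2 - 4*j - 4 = (j + 2)*(j^2 - j - 2) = (j + 1)*(j + 2)*(j - 2)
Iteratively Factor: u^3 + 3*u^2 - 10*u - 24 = (u - 3)*(u^2 + 6*u + 8) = (u - 3)*(u + 2)*(u + 4)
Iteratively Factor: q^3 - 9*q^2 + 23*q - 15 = (q - 1)*(q^2 - 8*q + 15) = (q - 3)*(q - 1)*(q - 5)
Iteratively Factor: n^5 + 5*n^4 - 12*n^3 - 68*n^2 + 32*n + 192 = (n - 2)*(n^4 + 7*n^3 + 2*n^2 - 64*n - 96) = (n - 2)*(n + 2)*(n^3 + 5*n^2 - 8*n - 48) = (n - 2)*(n + 2)*(n + 4)*(n^2 + n - 12) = (n - 2)*(n + 2)*(n + 4)^2*(n - 3)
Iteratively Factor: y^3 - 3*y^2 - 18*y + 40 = (y - 5)*(y^2 + 2*y - 8) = (y - 5)*(y - 2)*(y + 4)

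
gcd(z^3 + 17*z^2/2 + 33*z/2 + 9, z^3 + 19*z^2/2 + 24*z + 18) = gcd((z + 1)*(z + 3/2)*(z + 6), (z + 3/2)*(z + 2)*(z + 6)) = z^2 + 15*z/2 + 9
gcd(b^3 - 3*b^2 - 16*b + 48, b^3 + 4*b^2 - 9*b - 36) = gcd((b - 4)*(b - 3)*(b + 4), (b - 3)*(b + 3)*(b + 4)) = b^2 + b - 12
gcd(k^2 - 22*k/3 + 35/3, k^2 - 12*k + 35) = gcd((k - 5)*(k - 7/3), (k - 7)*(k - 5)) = k - 5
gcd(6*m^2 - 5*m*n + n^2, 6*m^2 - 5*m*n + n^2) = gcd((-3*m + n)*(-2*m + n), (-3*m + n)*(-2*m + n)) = 6*m^2 - 5*m*n + n^2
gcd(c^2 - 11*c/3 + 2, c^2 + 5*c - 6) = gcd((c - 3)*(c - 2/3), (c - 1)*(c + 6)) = 1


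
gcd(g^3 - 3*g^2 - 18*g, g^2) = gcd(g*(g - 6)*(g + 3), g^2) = g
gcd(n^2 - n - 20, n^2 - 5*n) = n - 5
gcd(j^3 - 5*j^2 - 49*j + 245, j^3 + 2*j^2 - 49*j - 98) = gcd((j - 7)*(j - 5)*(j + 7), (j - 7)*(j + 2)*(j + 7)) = j^2 - 49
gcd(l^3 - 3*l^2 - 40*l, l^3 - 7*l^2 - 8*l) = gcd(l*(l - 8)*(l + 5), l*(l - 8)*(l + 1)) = l^2 - 8*l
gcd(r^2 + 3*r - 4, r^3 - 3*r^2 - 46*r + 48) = r - 1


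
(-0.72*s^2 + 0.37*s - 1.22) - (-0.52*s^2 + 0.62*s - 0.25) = -0.2*s^2 - 0.25*s - 0.97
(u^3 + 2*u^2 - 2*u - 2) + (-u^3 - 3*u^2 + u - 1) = -u^2 - u - 3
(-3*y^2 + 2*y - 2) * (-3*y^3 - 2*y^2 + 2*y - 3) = 9*y^5 - 4*y^3 + 17*y^2 - 10*y + 6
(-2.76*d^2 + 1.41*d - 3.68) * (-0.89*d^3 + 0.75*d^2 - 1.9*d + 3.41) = 2.4564*d^5 - 3.3249*d^4 + 9.5767*d^3 - 14.8506*d^2 + 11.8001*d - 12.5488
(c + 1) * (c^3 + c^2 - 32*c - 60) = c^4 + 2*c^3 - 31*c^2 - 92*c - 60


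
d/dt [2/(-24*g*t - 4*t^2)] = (3*g + t)/(t^2*(6*g + t)^2)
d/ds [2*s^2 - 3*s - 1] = 4*s - 3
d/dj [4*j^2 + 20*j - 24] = 8*j + 20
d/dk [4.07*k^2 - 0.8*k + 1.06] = 8.14*k - 0.8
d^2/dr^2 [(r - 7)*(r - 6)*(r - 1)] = 6*r - 28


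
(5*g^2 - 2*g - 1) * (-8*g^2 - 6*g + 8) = -40*g^4 - 14*g^3 + 60*g^2 - 10*g - 8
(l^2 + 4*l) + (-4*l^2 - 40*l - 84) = -3*l^2 - 36*l - 84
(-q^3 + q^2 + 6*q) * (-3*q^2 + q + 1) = 3*q^5 - 4*q^4 - 18*q^3 + 7*q^2 + 6*q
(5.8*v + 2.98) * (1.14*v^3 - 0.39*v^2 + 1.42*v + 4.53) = 6.612*v^4 + 1.1352*v^3 + 7.0738*v^2 + 30.5056*v + 13.4994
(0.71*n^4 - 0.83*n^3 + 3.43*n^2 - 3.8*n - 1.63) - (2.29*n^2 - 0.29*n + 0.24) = 0.71*n^4 - 0.83*n^3 + 1.14*n^2 - 3.51*n - 1.87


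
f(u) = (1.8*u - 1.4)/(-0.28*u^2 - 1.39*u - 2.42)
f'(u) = (0.56*u + 1.39)*(1.8*u - 1.4)/(-0.28*u^2 - 1.39*u - 2.42)^2 + 1.8/(-0.28*u^2 - 1.39*u - 2.42)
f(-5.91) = 3.02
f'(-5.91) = 1.00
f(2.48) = -0.40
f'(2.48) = -0.09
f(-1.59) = 4.64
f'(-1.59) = -4.49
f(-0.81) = 1.93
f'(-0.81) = -2.44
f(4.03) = -0.47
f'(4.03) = -0.01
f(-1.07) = 2.65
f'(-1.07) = -3.11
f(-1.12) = 2.81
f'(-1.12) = -3.25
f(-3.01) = 8.82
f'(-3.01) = 1.04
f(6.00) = -0.45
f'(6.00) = 0.02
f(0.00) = 0.58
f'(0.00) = -1.08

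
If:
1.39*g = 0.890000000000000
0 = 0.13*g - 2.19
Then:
No Solution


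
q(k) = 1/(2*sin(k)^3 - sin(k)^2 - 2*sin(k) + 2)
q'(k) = (-6*sin(k)^2*cos(k) + 2*sin(k)*cos(k) + 2*cos(k))/(2*sin(k)^3 - sin(k)^2 - 2*sin(k) + 2)^2 = 2*(-3*sin(k)^2 + sin(k) + 1)*cos(k)/(-2*sin(k)*cos(k)^2 + cos(k)^2 + 1)^2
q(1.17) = 1.15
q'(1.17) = -0.64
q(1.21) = 1.12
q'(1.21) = -0.61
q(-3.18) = 0.52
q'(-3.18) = -0.56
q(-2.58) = 0.40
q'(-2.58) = 0.11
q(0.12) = 0.57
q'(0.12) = 0.70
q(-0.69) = 0.43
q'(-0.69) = -0.24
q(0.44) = 0.89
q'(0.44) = 1.27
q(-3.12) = 0.49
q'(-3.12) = -0.47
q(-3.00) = 0.44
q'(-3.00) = -0.31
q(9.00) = 0.87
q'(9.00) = -1.25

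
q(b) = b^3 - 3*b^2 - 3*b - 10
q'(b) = 3*b^2 - 6*b - 3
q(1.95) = -19.84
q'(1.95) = -3.29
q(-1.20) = -12.45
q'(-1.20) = 8.52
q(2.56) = -20.56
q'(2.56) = 1.30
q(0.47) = -11.97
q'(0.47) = -5.16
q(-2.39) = -33.62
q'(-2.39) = 28.48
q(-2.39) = -33.62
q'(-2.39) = 28.48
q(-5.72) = -278.14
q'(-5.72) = 129.48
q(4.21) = -1.18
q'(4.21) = 24.91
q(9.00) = 449.00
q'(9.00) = 186.00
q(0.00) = -10.00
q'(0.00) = -3.00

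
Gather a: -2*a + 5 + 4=9 - 2*a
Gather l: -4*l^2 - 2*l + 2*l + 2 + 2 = 4 - 4*l^2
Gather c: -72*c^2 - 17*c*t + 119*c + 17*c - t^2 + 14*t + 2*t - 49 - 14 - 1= -72*c^2 + c*(136 - 17*t) - t^2 + 16*t - 64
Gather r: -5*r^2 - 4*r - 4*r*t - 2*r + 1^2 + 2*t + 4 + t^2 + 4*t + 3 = -5*r^2 + r*(-4*t - 6) + t^2 + 6*t + 8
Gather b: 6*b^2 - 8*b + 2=6*b^2 - 8*b + 2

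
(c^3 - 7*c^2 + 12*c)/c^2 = c - 7 + 12/c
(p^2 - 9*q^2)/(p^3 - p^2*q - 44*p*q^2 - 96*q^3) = (p - 3*q)/(p^2 - 4*p*q - 32*q^2)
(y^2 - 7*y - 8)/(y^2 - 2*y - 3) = (y - 8)/(y - 3)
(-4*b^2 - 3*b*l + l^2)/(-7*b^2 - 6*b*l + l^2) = (4*b - l)/(7*b - l)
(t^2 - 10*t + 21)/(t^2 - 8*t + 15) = (t - 7)/(t - 5)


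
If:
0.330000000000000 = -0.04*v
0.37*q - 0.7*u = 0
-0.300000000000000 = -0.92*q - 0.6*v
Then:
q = 5.71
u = 3.02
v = -8.25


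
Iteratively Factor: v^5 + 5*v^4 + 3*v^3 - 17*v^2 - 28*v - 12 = (v + 3)*(v^4 + 2*v^3 - 3*v^2 - 8*v - 4) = (v + 1)*(v + 3)*(v^3 + v^2 - 4*v - 4) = (v + 1)*(v + 2)*(v + 3)*(v^2 - v - 2) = (v + 1)^2*(v + 2)*(v + 3)*(v - 2)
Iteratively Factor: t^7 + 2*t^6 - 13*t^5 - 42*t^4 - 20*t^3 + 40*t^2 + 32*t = (t)*(t^6 + 2*t^5 - 13*t^4 - 42*t^3 - 20*t^2 + 40*t + 32) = t*(t - 4)*(t^5 + 6*t^4 + 11*t^3 + 2*t^2 - 12*t - 8) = t*(t - 4)*(t + 2)*(t^4 + 4*t^3 + 3*t^2 - 4*t - 4) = t*(t - 4)*(t + 2)^2*(t^3 + 2*t^2 - t - 2) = t*(t - 4)*(t + 2)^3*(t^2 - 1) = t*(t - 4)*(t + 1)*(t + 2)^3*(t - 1)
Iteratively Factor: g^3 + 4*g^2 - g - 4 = (g - 1)*(g^2 + 5*g + 4) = (g - 1)*(g + 1)*(g + 4)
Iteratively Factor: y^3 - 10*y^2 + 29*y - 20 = (y - 4)*(y^2 - 6*y + 5) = (y - 5)*(y - 4)*(y - 1)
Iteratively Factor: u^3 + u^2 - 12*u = (u - 3)*(u^2 + 4*u) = (u - 3)*(u + 4)*(u)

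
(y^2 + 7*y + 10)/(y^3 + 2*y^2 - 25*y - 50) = 1/(y - 5)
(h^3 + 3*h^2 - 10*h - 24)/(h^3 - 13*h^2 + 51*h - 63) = (h^2 + 6*h + 8)/(h^2 - 10*h + 21)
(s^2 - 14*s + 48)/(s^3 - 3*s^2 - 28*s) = (-s^2 + 14*s - 48)/(s*(-s^2 + 3*s + 28))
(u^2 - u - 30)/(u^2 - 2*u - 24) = (u + 5)/(u + 4)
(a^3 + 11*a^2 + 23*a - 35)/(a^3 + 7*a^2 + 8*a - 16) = (a^2 + 12*a + 35)/(a^2 + 8*a + 16)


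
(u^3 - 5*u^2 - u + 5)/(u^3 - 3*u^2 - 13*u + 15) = (u + 1)/(u + 3)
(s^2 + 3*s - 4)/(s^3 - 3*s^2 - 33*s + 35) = (s + 4)/(s^2 - 2*s - 35)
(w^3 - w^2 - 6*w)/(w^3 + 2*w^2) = (w - 3)/w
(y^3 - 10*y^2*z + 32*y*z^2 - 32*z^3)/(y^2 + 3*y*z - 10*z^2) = (y^2 - 8*y*z + 16*z^2)/(y + 5*z)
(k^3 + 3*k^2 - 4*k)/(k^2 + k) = (k^2 + 3*k - 4)/(k + 1)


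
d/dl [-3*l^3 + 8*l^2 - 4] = l*(16 - 9*l)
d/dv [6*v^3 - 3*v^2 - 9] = 6*v*(3*v - 1)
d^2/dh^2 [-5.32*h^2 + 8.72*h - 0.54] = -10.6400000000000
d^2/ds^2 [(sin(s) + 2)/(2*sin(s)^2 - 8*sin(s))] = (-sin(s)^2 - 12*sin(s) + 26 - 20/sin(s) - 48/sin(s)^2 + 64/sin(s)^3)/(2*(sin(s) - 4)^3)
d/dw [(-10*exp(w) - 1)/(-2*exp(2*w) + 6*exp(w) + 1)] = 4*(-5*exp(2*w) - exp(w) - 1)*exp(w)/(4*exp(4*w) - 24*exp(3*w) + 32*exp(2*w) + 12*exp(w) + 1)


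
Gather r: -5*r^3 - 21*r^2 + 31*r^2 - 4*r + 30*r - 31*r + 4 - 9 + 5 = -5*r^3 + 10*r^2 - 5*r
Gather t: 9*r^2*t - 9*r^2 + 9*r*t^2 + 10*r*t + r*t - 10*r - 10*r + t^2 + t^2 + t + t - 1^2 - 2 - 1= -9*r^2 - 20*r + t^2*(9*r + 2) + t*(9*r^2 + 11*r + 2) - 4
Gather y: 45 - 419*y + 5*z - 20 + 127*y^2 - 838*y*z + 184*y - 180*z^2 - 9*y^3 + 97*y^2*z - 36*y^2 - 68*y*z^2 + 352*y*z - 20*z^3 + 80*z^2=-9*y^3 + y^2*(97*z + 91) + y*(-68*z^2 - 486*z - 235) - 20*z^3 - 100*z^2 + 5*z + 25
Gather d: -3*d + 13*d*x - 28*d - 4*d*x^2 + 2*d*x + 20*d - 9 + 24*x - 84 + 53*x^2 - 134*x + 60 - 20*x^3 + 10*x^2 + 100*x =d*(-4*x^2 + 15*x - 11) - 20*x^3 + 63*x^2 - 10*x - 33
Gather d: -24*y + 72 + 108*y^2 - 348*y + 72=108*y^2 - 372*y + 144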